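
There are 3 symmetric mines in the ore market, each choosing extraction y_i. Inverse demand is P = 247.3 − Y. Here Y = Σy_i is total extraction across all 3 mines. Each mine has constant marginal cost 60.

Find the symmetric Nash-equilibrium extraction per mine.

46.825

A representative mine's profit is π_i = y_i(247.3 − Y) − 60y_i, with Y = y_i + Σ_{j≠i} y_j.
First-order condition: 187.3 − 2y_i − Σ_{j≠i} y_j = 0.
Imposing symmetry (y_j = y for all j) turns Σ_{j≠i} y_j into 2y, so 187.3 = 4y and y = 46.825.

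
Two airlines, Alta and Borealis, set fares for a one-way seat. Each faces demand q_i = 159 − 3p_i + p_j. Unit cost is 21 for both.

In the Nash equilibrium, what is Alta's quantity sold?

Alta's profit: π = (p_{Alta} − 21)(159 − 3p_{Alta} + p_{Borealis}).
∂π/∂p_{Alta} = 222 − 6p_{Alta} + p_{Borealis} = 0 ⇒ p_{Alta} = 37 + (1/6)p_{Borealis}.
By symmetry p_{Borealis} = p_{Alta}; substituting into the reaction function, (5/6)p_{Alta} = 37 and p_{Alta} = 44.4.
q_{Alta} = 159 − 3·44.4 + 44.4 = 70.2.

70.2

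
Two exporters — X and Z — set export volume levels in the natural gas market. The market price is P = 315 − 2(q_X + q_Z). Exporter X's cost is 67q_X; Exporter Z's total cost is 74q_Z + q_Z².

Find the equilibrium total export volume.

Exporter X's profit: π = q_X(315 − 2(q_X + q_Z)) − 67q_X.
∂π/∂q_X = 248 − 4q_X − 2q_Z = 0, so q_X = 62 − 0.5q_Z.
For Z: ∂π/∂q_Z = 241 − 6q_Z − 2q_X = 0 ⇒ q_Z = 241/6 − (1/3)q_X.
Plugging q_Z into X's best response: q_X = 62 − 0.5(241/6 − (1/3)q_X) ⇒ (5/6)q_X = 503/12, so q_X = 50.3.
Then q_Z = 241/6 − (1/3)·50.3 = 23.4.
Total export volume: 50.3 + 23.4 = 73.7.

73.7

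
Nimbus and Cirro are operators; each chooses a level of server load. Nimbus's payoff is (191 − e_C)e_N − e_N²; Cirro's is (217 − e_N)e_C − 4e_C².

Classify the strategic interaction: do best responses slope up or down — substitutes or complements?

Expanding Nimbus's payoff: 191e_N − e_Ce_N − e_N².
∂π/∂e_N = 191 − e_C − 2e_N = 0, so e_N = 95.5 − 0.5e_C.
The best-response slope de_N/de_C = −0.5 < 0: the reaction function is downward-sloping, so the choices are strategic substitutes.

strategic substitutes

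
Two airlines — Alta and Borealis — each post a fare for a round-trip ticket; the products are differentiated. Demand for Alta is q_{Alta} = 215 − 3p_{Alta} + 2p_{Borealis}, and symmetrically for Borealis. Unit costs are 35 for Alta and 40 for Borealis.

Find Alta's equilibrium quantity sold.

Alta's profit: π = (p_{Alta} − 35)(215 − 3p_{Alta} + 2p_{Borealis}).
∂π/∂p_{Alta} = 320 − 6p_{Alta} + 2p_{Borealis} = 0 ⇒ p_{Alta} = 160/3 + (1/3)p_{Borealis}.
Similarly p_{Borealis} = 335/6 + (1/3)p_{Alta}.
Substituting the second reaction function into the first: p_{Alta} = 160/3 + (1/3)(335/6 + (1/3)p_{Alta}), which gives (8/9)p_{Alta} = 1295/18 ⇒ p_{Alta} = 80.9375.
Then p_{Borealis} = 335/6 + (1/3)·80.9375 = 82.8125.
q_{Alta} = 215 − 3·80.9375 + 2·82.8125 = 137.8125.

137.8125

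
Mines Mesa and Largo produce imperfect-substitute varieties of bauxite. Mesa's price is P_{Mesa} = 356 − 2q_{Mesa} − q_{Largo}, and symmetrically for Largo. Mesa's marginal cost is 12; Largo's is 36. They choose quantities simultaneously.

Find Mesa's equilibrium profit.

Mine Mesa's profit: π = q_{Mesa}(356 − 2q_{Mesa} − q_{Largo}) − 12q_{Mesa}.
∂π/∂q_{Mesa} = 344 − 4q_{Mesa} − q_{Largo} = 0 ⇒ q_{Mesa} = 86 − 0.25q_{Largo}.
Similarly q_{Largo} = 80 − 0.25q_{Mesa}.
Substituting the second reaction function into the first: q_{Mesa} = 86 − 0.25(80 − 0.25q_{Mesa}), which gives 0.9375q_{Mesa} = 66 ⇒ q_{Mesa} = 70.4.
Then q_{Largo} = 80 − 0.25·70.4 = 62.4.
P_{Mesa} = 356 − 2·70.4 − 62.4 = 152.8.
Profit = (152.8 − 12)·70.4 = 9912.32.

9912.32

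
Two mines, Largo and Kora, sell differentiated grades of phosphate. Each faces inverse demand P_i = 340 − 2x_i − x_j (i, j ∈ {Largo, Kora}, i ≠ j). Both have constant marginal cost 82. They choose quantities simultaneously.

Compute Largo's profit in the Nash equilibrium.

Mine Largo's profit: π = x_{Largo}(340 − 2x_{Largo} − x_{Kora}) − 82x_{Largo}.
∂π/∂x_{Largo} = 258 − 4x_{Largo} − x_{Kora} = 0 ⇒ x_{Largo} = 64.5 − 0.25x_{Kora}.
By symmetry x_{Kora} = x_{Largo}; substituting into the reaction function, 1.25x_{Largo} = 64.5 and x_{Largo} = 51.6.
P_{Largo} = 340 − 2·51.6 − 51.6 = 185.2.
Profit = (185.2 − 82)·51.6 = 5325.12.

5325.12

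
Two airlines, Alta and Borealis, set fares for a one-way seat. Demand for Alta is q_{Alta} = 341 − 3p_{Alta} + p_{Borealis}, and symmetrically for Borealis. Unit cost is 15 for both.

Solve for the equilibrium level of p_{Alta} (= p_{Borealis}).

Alta's profit: π = (p_{Alta} − 15)(341 − 3p_{Alta} + p_{Borealis}).
∂π/∂p_{Alta} = 386 − 6p_{Alta} + p_{Borealis} = 0 ⇒ p_{Alta} = 193/3 + (1/6)p_{Borealis}.
By symmetry p_{Borealis} = p_{Alta}; substituting into the reaction function, (5/6)p_{Alta} = 193/3 and p_{Alta} = 77.2.

77.2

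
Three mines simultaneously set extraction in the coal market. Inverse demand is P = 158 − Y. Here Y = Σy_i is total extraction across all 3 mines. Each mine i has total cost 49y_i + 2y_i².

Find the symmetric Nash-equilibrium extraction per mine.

13.625

A representative mine's profit is π_i = y_i(158 − Y) − 49y_i − 2y_i², with Y = y_i + Σ_{j≠i} y_j.
First-order condition: 109 − 6y_i − Σ_{j≠i} y_j = 0.
With identical mines, set every y_j = y: then 109 − 6y − 2y = 0, i.e. y = 109/8 = 13.625.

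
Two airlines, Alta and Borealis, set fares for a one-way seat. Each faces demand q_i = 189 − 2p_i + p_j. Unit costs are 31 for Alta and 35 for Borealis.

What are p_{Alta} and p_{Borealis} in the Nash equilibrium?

Alta's profit: π = (p_{Alta} − 31)(189 − 2p_{Alta} + p_{Borealis}).
∂π/∂p_{Alta} = 251 − 4p_{Alta} + p_{Borealis} = 0 ⇒ p_{Alta} = 62.75 + 0.25p_{Borealis}.
Similarly p_{Borealis} = 64.75 + 0.25p_{Alta}.
Substituting the second reaction function into the first: p_{Alta} = 62.75 + 0.25(64.75 + 0.25p_{Alta}), which gives 0.9375p_{Alta} = 78.9375 ⇒ p_{Alta} = 84.2.
Then p_{Borealis} = 64.75 + 0.25·84.2 = 85.8.

84.2, 85.8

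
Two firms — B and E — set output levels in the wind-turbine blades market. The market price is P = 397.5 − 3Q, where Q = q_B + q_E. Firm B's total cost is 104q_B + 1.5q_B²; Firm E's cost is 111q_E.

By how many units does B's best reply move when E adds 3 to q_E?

Firm B's profit: π = q_B(397.5 − 3(q_B + q_E)) − 104q_B − 1.5q_B².
∂π/∂q_B = 293.5 − 9q_B − 3q_E = 0, so q_B = 587/18 − (1/3)q_E.
The reaction-function slope is −1/3, so a 3-unit rise in q_E moves q_B by −1/3 × 3 = −1. B's best response falls — the actions are strategic substitutes.

-1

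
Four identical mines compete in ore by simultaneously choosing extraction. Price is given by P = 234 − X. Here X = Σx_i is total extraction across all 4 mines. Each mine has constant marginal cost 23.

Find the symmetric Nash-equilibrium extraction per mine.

42.2

A representative mine's profit is π_i = x_i(234 − X) − 23x_i, with X = x_i + Σ_{j≠i} x_j.
First-order condition: 211 − 2x_i − Σ_{j≠i} x_j = 0.
With identical mines, set every x_j = x: then 211 − 2x − 3x = 0, i.e. x = 211/5 = 42.2.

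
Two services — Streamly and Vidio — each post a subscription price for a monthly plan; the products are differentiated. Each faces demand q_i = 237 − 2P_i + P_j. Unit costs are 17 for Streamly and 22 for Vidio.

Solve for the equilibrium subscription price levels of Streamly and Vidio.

Streamly's profit: π = (P_{Streamly} − 17)(237 − 2P_{Streamly} + P_{Vidio}).
∂π/∂P_{Streamly} = 271 − 4P_{Streamly} + P_{Vidio} = 0 ⇒ P_{Streamly} = 67.75 + 0.25P_{Vidio}.
Similarly P_{Vidio} = 70.25 + 0.25P_{Streamly}.
Plugging P_{Vidio} into Streamly's best response: P_{Streamly} = 67.75 + 0.25(70.25 + 0.25P_{Streamly}) ⇒ 0.9375P_{Streamly} = 85.3125, so P_{Streamly} = 91.
Then P_{Vidio} = 70.25 + 0.25·91 = 93.

91, 93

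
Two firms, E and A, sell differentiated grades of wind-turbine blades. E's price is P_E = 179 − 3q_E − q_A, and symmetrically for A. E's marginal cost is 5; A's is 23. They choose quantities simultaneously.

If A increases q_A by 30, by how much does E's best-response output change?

-5

Firm E's profit: π = q_E(179 − 3q_E − q_A) − 5q_E.
∂π/∂q_E = 174 − 6q_E − q_A = 0 ⇒ q_E = 29 − (1/6)q_A.
The reaction-function slope is −1/6, so a 30-unit rise in q_A moves q_E by −1/6 × 30 = −5. E's best response falls — the actions are strategic substitutes.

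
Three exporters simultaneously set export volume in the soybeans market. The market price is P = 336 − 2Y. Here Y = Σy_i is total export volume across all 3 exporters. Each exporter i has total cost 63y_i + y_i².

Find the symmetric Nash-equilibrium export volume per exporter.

A representative exporter's profit is π_i = y_i(336 − 2Y) − 63y_i − y_i², with Y = y_i + Σ_{j≠i} y_j.
First-order condition: 273 − 6y_i − 2Σ_{j≠i} y_j = 0.
In a symmetric equilibrium every exporter chooses the same y, so Σ_{j≠i} y_j = 2y. The condition becomes 273 − 10y = 0, giving y = 273/10 = 27.3.

27.3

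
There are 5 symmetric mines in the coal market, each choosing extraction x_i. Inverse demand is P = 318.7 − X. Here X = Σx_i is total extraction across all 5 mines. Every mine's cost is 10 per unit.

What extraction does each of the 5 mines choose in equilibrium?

A representative mine's profit is π_i = x_i(318.7 − X) − 10x_i, with X = x_i + Σ_{j≠i} x_j.
First-order condition: 308.7 − 2x_i − Σ_{j≠i} x_j = 0.
Imposing symmetry (x_j = x for all j) turns Σ_{j≠i} x_j into 4x, so 308.7 = 6x and x = 51.45.

51.45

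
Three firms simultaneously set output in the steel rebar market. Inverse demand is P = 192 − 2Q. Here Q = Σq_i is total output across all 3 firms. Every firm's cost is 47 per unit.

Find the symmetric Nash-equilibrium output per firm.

A representative firm's profit is π_i = q_i(192 − 2Q) − 47q_i, with Q = q_i + Σ_{j≠i} q_j.
First-order condition: 145 − 4q_i − 2Σ_{j≠i} q_j = 0.
With identical firms, set every q_j = q: then 145 − 4q − 4q = 0, i.e. q = 145/8 = 18.125.

18.125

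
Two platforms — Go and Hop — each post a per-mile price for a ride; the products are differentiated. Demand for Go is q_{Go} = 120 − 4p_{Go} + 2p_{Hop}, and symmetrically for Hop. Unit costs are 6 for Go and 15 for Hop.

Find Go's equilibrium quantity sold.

Go's profit: π = (p_{Go} − 6)(120 − 4p_{Go} + 2p_{Hop}).
∂π/∂p_{Go} = 144 − 8p_{Go} + 2p_{Hop} = 0 ⇒ p_{Go} = 18 + 0.25p_{Hop}.
Similarly p_{Hop} = 22.5 + 0.25p_{Go}.
Solving the two reaction functions simultaneously: (1 − (0.25)(0.25))p_{Go} = 18 + 0.25·22.5, so 0.9375p_{Go} = 23.625 and p_{Go} = 25.2.
Then p_{Hop} = 22.5 + 0.25·25.2 = 28.8.
q_{Go} = 120 − 4·25.2 + 2·28.8 = 76.8.

76.8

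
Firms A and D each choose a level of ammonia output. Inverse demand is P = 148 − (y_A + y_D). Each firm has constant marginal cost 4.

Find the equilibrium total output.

Firm A's profit: π = y_A(148 − (y_A + y_D)) − 4y_A.
∂π/∂y_A = 144 − 2y_A − y_D = 0, so y_A = 72 − 0.5y_D.
Setting y_A = y_D in the reaction function: y_A = 72 − 0.5y_A, so y_A = 72 / 1.5 = 48.
Total output: 48 + 48 = 96.

96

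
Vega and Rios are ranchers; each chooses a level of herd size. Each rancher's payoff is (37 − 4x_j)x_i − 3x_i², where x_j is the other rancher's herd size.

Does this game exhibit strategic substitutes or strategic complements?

Vega's payoff is (37 − 4x_R)x_V − 3x_V².
∂π/∂x_V = 37 − 4x_R − 6x_V = 0, so x_V = 37/6 − (2/3)x_R.
The best-response slope dx_V/dx_R = −2/3 < 0: the reaction function is downward-sloping, so the choices are strategic substitutes.

strategic substitutes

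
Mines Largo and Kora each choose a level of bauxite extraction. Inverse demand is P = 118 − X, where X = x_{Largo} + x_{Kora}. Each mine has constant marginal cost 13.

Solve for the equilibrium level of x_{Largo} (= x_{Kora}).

Mine Largo's profit: π = x_{Largo}(118 − (x_{Largo} + x_{Kora})) − 13x_{Largo}.
∂π/∂x_{Largo} = 105 − 2x_{Largo} − x_{Kora} = 0, so x_{Largo} = 52.5 − 0.5x_{Kora}.
By symmetry x_{Kora} = x_{Largo}; substituting into the reaction function, 1.5x_{Largo} = 52.5 and x_{Largo} = 35.

35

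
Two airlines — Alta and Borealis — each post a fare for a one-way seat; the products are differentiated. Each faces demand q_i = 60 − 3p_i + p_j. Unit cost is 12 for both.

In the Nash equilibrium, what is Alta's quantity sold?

Alta's profit: π = (p_{Alta} − 12)(60 − 3p_{Alta} + p_{Borealis}).
∂π/∂p_{Alta} = 96 − 6p_{Alta} + p_{Borealis} = 0 ⇒ p_{Alta} = 16 + (1/6)p_{Borealis}.
By symmetry p_{Borealis} = p_{Alta}; substituting into the reaction function, (5/6)p_{Alta} = 16 and p_{Alta} = 19.2.
q_{Alta} = 60 − 3·19.2 + 19.2 = 21.6.

21.6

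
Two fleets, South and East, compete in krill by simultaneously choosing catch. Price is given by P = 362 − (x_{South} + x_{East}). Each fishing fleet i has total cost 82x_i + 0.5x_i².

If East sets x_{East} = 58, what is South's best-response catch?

Fishing fleet South's profit: π = x_{South}(362 − (x_{South} + x_{East})) − 82x_{South} − 0.5x_{South}².
∂π/∂x_{South} = 280 − 3x_{South} − x_{East} = 0, so x_{South} = 280/3 − (1/3)x_{East}.
At x_{East} = 58: x_{South} = 280/3 − (1/3)·58 = 74.

74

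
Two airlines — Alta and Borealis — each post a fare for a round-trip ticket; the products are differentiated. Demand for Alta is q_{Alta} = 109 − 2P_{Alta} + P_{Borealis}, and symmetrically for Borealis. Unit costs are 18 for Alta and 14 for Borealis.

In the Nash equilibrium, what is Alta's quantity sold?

59.6

Alta's profit: π = (P_{Alta} − 18)(109 − 2P_{Alta} + P_{Borealis}).
∂π/∂P_{Alta} = 145 − 4P_{Alta} + P_{Borealis} = 0 ⇒ P_{Alta} = 36.25 + 0.25P_{Borealis}.
Similarly P_{Borealis} = 34.25 + 0.25P_{Alta}.
Plugging P_{Borealis} into Alta's best response: P_{Alta} = 36.25 + 0.25(34.25 + 0.25P_{Alta}) ⇒ 0.9375P_{Alta} = 44.8125, so P_{Alta} = 47.8.
Then P_{Borealis} = 34.25 + 0.25·47.8 = 46.2.
q_{Alta} = 109 − 2·47.8 + 46.2 = 59.6.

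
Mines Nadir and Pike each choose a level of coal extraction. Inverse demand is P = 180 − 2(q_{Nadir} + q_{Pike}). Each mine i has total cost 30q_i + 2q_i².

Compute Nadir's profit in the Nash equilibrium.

900

Mine Nadir's profit: π = q_{Nadir}(180 − 2(q_{Nadir} + q_{Pike})) − 30q_{Nadir} − 2q_{Nadir}².
∂π/∂q_{Nadir} = 150 − 8q_{Nadir} − 2q_{Pike} = 0, so q_{Nadir} = 18.75 − 0.25q_{Pike}.
The game is symmetric, so in equilibrium q_{Pike} = q_{Nadir}: the reaction function gives 1.25q_{Nadir} = 18.75, hence q_{Nadir} = 15.
Price P = 180 − 2·30 = 120.
Nadir's profit: (120 − 30)·15 − 2(15)² = 900.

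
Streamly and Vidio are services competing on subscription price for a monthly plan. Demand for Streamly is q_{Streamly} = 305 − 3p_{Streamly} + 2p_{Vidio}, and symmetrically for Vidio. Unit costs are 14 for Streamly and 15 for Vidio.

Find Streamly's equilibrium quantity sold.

Streamly's profit: π = (p_{Streamly} − 14)(305 − 3p_{Streamly} + 2p_{Vidio}).
∂π/∂p_{Streamly} = 347 − 6p_{Streamly} + 2p_{Vidio} = 0 ⇒ p_{Streamly} = 347/6 + (1/3)p_{Vidio}.
Similarly p_{Vidio} = 175/3 + (1/3)p_{Streamly}.
Substituting the second reaction function into the first: p_{Streamly} = 347/6 + (1/3)(175/3 + (1/3)p_{Streamly}), which gives (8/9)p_{Streamly} = 1391/18 ⇒ p_{Streamly} = 86.9375.
Then p_{Vidio} = 175/3 + (1/3)·86.9375 = 87.3125.
q_{Streamly} = 305 − 3·86.9375 + 2·87.3125 = 218.8125.

218.8125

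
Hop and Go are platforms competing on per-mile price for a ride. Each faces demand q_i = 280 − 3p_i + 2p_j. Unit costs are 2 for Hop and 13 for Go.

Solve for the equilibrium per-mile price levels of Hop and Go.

73.5625, 77.6875

Hop's profit: π = (p_{Hop} − 2)(280 − 3p_{Hop} + 2p_{Go}).
∂π/∂p_{Hop} = 286 − 6p_{Hop} + 2p_{Go} = 0 ⇒ p_{Hop} = 143/3 + (1/3)p_{Go}.
Similarly p_{Go} = 319/6 + (1/3)p_{Hop}.
Plugging p_{Go} into Hop's best response: p_{Hop} = 143/3 + (1/3)(319/6 + (1/3)p_{Hop}) ⇒ (8/9)p_{Hop} = 1177/18, so p_{Hop} = 73.5625.
Then p_{Go} = 319/6 + (1/3)·73.5625 = 77.6875.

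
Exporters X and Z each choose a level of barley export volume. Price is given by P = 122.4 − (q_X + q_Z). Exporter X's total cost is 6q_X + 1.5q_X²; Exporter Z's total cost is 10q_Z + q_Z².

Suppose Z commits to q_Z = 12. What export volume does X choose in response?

20.88

Exporter X's profit: π = q_X(122.4 − (q_X + q_Z)) − 6q_X − 1.5q_X².
∂π/∂q_X = 116.4 − 5q_X − q_Z = 0, so q_X = 23.28 − 0.2q_Z.
At q_Z = 12: q_X = 23.28 − 0.2·12 = 20.88.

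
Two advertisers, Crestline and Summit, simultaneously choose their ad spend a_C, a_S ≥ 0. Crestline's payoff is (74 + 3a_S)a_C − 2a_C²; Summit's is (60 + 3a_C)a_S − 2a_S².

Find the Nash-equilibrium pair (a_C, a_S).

68, 66

Expanding Crestline's payoff: 74a_C + 3a_Sa_C − 2a_C².
∂π/∂a_C = 74 + 3a_S − 4a_C = 0, so a_C = 18.5 + 0.75a_S.
Likewise for Summit: a_S = 15 + 0.75a_C.
Substituting the second reaction function into the first: a_C = 18.5 + 0.75(15 + 0.75a_C), which gives 0.4375a_C = 29.75 ⇒ a_C = 68.
Then a_S = 15 + 0.75·68 = 66.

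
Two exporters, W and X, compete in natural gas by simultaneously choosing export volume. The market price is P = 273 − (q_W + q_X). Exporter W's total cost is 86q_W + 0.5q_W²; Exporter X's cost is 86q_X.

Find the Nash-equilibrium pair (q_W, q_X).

37.4, 74.8

Exporter W's profit: π = q_W(273 − (q_W + q_X)) − 86q_W − 0.5q_W².
∂π/∂q_W = 187 − 3q_W − q_X = 0, so q_W = 187/3 − (1/3)q_X.
For X: ∂π/∂q_X = 187 − 2q_X − q_W = 0 ⇒ q_X = 93.5 − 0.5q_W.
Substituting the second reaction function into the first: q_W = 187/3 − (1/3)(93.5 − 0.5q_W), which gives (5/6)q_W = 187/6 ⇒ q_W = 37.4.
Then q_X = 93.5 − 0.5·37.4 = 74.8.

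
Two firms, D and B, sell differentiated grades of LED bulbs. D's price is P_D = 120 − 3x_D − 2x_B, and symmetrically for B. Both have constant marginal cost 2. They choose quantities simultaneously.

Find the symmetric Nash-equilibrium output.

14.75

Firm D's profit: π = x_D(120 − 3x_D − 2x_B) − 2x_D.
∂π/∂x_D = 118 − 6x_D − 2x_B = 0 ⇒ x_D = 59/3 − (1/3)x_B.
The game is symmetric, so in equilibrium x_B = x_D: the reaction function gives (4/3)x_D = 59/3, hence x_D = 14.75.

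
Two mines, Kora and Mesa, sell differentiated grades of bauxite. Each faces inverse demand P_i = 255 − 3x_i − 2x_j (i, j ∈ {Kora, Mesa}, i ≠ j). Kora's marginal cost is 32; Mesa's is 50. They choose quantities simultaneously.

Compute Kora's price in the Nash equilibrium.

Mine Kora's profit: π = x_{Kora}(255 − 3x_{Kora} − 2x_{Mesa}) − 32x_{Kora}.
∂π/∂x_{Kora} = 223 − 6x_{Kora} − 2x_{Mesa} = 0 ⇒ x_{Kora} = 223/6 − (1/3)x_{Mesa}.
Similarly x_{Mesa} = 205/6 − (1/3)x_{Kora}.
Solving the two reaction functions simultaneously: (1 − (−1/3)(−1/3))x_{Kora} = 223/6 − (1/3)·(205/6), so (8/9)x_{Kora} = 232/9 and x_{Kora} = 29.
Then x_{Mesa} = 205/6 − (1/3)·29 = 24.5.
P_{Kora} = 255 − 3·29 − 2·24.5 = 119.

119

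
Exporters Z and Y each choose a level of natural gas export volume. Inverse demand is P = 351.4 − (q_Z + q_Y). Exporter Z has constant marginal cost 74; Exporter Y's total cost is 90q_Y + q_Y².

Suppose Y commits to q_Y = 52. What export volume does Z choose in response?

112.7

Exporter Z's profit: π = q_Z(351.4 − (q_Z + q_Y)) − 74q_Z.
∂π/∂q_Z = 277.4 − 2q_Z − q_Y = 0, so q_Z = 138.7 − 0.5q_Y.
At q_Y = 52: q_Z = 138.7 − 0.5·52 = 112.7.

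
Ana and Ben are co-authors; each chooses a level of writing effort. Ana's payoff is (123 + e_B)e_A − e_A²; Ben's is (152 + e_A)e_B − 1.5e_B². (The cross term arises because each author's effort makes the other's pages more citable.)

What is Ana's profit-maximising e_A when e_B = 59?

Expanding Ana's payoff: 123e_A + e_Be_A − e_A².
∂π/∂e_A = 123 + e_B − 2e_A = 0, so e_A = 61.5 + 0.5e_B.
At e_B = 59: e_A = 61.5 + 0.5·59 = 91.

91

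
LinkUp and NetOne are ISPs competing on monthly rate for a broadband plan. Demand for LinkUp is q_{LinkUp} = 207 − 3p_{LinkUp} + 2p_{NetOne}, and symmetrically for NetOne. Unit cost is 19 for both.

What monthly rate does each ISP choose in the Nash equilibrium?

LinkUp's profit: π = (p_{LinkUp} − 19)(207 − 3p_{LinkUp} + 2p_{NetOne}).
∂π/∂p_{LinkUp} = 264 − 6p_{LinkUp} + 2p_{NetOne} = 0 ⇒ p_{LinkUp} = 44 + (1/3)p_{NetOne}.
The game is symmetric, so in equilibrium p_{NetOne} = p_{LinkUp}: the reaction function gives (2/3)p_{LinkUp} = 44, hence p_{LinkUp} = 66.

66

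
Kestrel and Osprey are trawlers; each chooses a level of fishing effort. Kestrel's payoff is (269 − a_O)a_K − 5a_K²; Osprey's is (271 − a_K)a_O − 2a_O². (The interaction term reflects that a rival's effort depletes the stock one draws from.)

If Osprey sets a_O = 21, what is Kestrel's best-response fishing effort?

24.8

Expanding Kestrel's payoff: 269a_K − a_Oa_K − 5a_K².
∂π/∂a_K = 269 − a_O − 10a_K = 0, so a_K = 26.9 − 0.1a_O.
At a_O = 21: a_K = 26.9 − 0.1·21 = 24.8.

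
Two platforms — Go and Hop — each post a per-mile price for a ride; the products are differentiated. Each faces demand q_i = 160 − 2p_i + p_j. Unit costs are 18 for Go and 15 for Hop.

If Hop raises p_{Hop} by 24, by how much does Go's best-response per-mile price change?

6

Go's profit: π = (p_{Go} − 18)(160 − 2p_{Go} + p_{Hop}).
∂π/∂p_{Go} = 196 − 4p_{Go} + p_{Hop} = 0 ⇒ p_{Go} = 49 + 0.25p_{Hop}.
The reaction-function slope is 0.25, so a 24-unit rise in p_{Hop} moves p_{Go} by 0.25 × 24 = 6. Go's best response rises — the actions are strategic complements.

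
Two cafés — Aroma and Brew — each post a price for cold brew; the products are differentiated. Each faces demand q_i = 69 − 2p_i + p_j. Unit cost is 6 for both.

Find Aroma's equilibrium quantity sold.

42

Aroma's profit: π = (p_{Aroma} − 6)(69 − 2p_{Aroma} + p_{Brew}).
∂π/∂p_{Aroma} = 81 − 4p_{Aroma} + p_{Brew} = 0 ⇒ p_{Aroma} = 20.25 + 0.25p_{Brew}.
By symmetry p_{Brew} = p_{Aroma}; substituting into the reaction function, 0.75p_{Aroma} = 20.25 and p_{Aroma} = 27.
q_{Aroma} = 69 − 2·27 + 27 = 42.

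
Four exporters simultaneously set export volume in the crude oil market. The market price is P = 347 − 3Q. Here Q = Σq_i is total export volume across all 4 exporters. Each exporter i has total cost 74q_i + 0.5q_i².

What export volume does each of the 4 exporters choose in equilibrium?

A representative exporter's profit is π_i = q_i(347 − 3Q) − 74q_i − 0.5q_i², with Q = q_i + Σ_{j≠i} q_j.
First-order condition: 273 − 7q_i − 3Σ_{j≠i} q_j = 0.
Imposing symmetry (q_j = q for all j) turns Σ_{j≠i} q_j into 3q, so 273 = 16q and q = 17.0625.

17.0625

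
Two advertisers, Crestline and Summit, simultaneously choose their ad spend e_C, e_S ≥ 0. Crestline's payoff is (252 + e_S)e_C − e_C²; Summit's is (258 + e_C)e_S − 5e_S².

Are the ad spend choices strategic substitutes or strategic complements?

Expanding Crestline's payoff: 252e_C + e_Se_C − e_C².
∂π/∂e_C = 252 + e_S − 2e_C = 0, so e_C = 126 + 0.5e_S.
The best-response slope de_C/de_S = 0.5 > 0: the reaction function is upward-sloping, so the choices are strategic complements.

strategic complements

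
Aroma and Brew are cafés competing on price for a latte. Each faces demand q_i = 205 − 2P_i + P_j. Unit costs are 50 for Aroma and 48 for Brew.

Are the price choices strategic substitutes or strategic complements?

strategic complements

Aroma's profit: π = (P_{Aroma} − 50)(205 − 2P_{Aroma} + P_{Brew}).
∂π/∂P_{Aroma} = 305 − 4P_{Aroma} + P_{Brew} = 0 ⇒ P_{Aroma} = 76.25 + 0.25P_{Brew}.
The best-response slope dP_{Aroma}/dP_{Brew} = 0.25 > 0: the reaction function is upward-sloping, so the choices are strategic complements.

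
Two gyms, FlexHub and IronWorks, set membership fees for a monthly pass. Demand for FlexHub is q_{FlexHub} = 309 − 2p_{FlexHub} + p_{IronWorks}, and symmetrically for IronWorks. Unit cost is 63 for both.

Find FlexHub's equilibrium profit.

FlexHub's profit: π = (p_{FlexHub} − 63)(309 − 2p_{FlexHub} + p_{IronWorks}).
∂π/∂p_{FlexHub} = 435 − 4p_{FlexHub} + p_{IronWorks} = 0 ⇒ p_{FlexHub} = 108.75 + 0.25p_{IronWorks}.
Setting p_{FlexHub} = p_{IronWorks} in the reaction function: p_{FlexHub} = 108.75 + 0.25p_{FlexHub}, so p_{FlexHub} = 108.75 / 0.75 = 145.
q_{FlexHub} = 309 − 2·145 + 145 = 164.
Profit = (145 − 63)·164 = 13448.

13448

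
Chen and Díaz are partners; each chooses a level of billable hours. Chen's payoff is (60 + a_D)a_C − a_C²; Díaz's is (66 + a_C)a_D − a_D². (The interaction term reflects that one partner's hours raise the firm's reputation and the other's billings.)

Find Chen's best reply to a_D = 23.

Expanding Chen's payoff: 60a_C + a_Da_C − a_C².
∂π/∂a_C = 60 + a_D − 2a_C = 0, so a_C = 30 + 0.5a_D.
At a_D = 23: a_C = 30 + 0.5·23 = 41.5.

41.5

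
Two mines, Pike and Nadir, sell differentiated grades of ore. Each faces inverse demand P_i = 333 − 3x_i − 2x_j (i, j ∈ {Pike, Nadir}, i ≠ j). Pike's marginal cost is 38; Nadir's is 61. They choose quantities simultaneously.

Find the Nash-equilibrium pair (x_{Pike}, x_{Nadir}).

Mine Pike's profit: π = x_{Pike}(333 − 3x_{Pike} − 2x_{Nadir}) − 38x_{Pike}.
∂π/∂x_{Pike} = 295 − 6x_{Pike} − 2x_{Nadir} = 0 ⇒ x_{Pike} = 295/6 − (1/3)x_{Nadir}.
Similarly x_{Nadir} = 136/3 − (1/3)x_{Pike}.
Solving the two reaction functions simultaneously: (1 − (−1/3)(−1/3))x_{Pike} = 295/6 − (1/3)·(136/3), so (8/9)x_{Pike} = 613/18 and x_{Pike} = 38.3125.
Then x_{Nadir} = 136/3 − (1/3)·38.3125 = 32.5625.

38.3125, 32.5625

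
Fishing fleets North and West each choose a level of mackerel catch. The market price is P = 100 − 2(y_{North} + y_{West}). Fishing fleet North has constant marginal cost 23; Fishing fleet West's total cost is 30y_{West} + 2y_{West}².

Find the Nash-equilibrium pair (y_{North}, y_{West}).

Fishing fleet North's profit: π = y_{North}(100 − 2(y_{North} + y_{West})) − 23y_{North}.
∂π/∂y_{North} = 77 − 4y_{North} − 2y_{West} = 0, so y_{North} = 19.25 − 0.5y_{West}.
For West: ∂π/∂y_{West} = 70 − 8y_{West} − 2y_{North} = 0 ⇒ y_{West} = 8.75 − 0.25y_{North}.
Solving the two reaction functions simultaneously: (1 − (−0.5)(−0.25))y_{North} = 19.25 − 0.5·8.75, so 0.875y_{North} = 14.875 and y_{North} = 17.
Then y_{West} = 8.75 − 0.25·17 = 4.5.

17, 4.5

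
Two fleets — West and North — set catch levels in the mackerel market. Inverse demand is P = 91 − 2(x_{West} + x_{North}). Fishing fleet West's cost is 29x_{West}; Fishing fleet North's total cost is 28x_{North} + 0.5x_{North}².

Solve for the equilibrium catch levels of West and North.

Fishing fleet West's profit: π = x_{West}(91 − 2(x_{West} + x_{North})) − 29x_{West}.
∂π/∂x_{West} = 62 − 4x_{West} − 2x_{North} = 0, so x_{West} = 15.5 − 0.5x_{North}.
For North: ∂π/∂x_{North} = 63 − 5x_{North} − 2x_{West} = 0 ⇒ x_{North} = 12.6 − 0.4x_{West}.
Plugging x_{North} into West's best response: x_{West} = 15.5 − 0.5(12.6 − 0.4x_{West}) ⇒ 0.8x_{West} = 9.2, so x_{West} = 11.5.
Then x_{North} = 12.6 − 0.4·11.5 = 8.

11.5, 8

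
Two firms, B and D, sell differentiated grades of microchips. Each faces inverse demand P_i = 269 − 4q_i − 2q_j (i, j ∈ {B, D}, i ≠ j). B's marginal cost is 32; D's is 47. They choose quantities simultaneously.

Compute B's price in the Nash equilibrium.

Firm B's profit: π = q_B(269 − 4q_B − 2q_D) − 32q_B.
∂π/∂q_B = 237 − 8q_B − 2q_D = 0 ⇒ q_B = 29.625 − 0.25q_D.
Similarly q_D = 27.75 − 0.25q_B.
Substituting the second reaction function into the first: q_B = 29.625 − 0.25(27.75 − 0.25q_B), which gives 0.9375q_B = 22.6875 ⇒ q_B = 24.2.
Then q_D = 27.75 − 0.25·24.2 = 21.7.
P_B = 269 − 4·24.2 − 2·21.7 = 128.8.

128.8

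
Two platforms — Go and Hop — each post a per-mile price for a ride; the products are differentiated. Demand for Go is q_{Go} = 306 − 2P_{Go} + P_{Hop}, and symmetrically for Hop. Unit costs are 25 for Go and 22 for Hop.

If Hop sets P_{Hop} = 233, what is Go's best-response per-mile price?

Go's profit: π = (P_{Go} − 25)(306 − 2P_{Go} + P_{Hop}).
∂π/∂P_{Go} = 356 − 4P_{Go} + P_{Hop} = 0 ⇒ P_{Go} = 89 + 0.25P_{Hop}.
At P_{Hop} = 233: P_{Go} = 89 + 0.25·233 = 147.25.

147.25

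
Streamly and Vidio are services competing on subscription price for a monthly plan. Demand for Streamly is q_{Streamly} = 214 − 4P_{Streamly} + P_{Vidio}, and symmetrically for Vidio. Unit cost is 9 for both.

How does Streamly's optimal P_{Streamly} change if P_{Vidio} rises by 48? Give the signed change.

6

Streamly's profit: π = (P_{Streamly} − 9)(214 − 4P_{Streamly} + P_{Vidio}).
∂π/∂P_{Streamly} = 250 − 8P_{Streamly} + P_{Vidio} = 0 ⇒ P_{Streamly} = 31.25 + 0.125P_{Vidio}.
The reaction-function slope is 0.125, so a 48-unit rise in P_{Vidio} moves P_{Streamly} by 0.125 × 48 = 6. Streamly's best response rises — the actions are strategic complements.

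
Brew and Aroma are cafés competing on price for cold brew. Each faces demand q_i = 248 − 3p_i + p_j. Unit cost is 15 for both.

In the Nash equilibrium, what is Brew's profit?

5702.88

Brew's profit: π = (p_{Brew} − 15)(248 − 3p_{Brew} + p_{Aroma}).
∂π/∂p_{Brew} = 293 − 6p_{Brew} + p_{Aroma} = 0 ⇒ p_{Brew} = 293/6 + (1/6)p_{Aroma}.
The game is symmetric, so in equilibrium p_{Aroma} = p_{Brew}: the reaction function gives (5/6)p_{Brew} = 293/6, hence p_{Brew} = 58.6.
q_{Brew} = 248 − 3·58.6 + 58.6 = 130.8.
Profit = (58.6 − 15)·130.8 = 5702.88.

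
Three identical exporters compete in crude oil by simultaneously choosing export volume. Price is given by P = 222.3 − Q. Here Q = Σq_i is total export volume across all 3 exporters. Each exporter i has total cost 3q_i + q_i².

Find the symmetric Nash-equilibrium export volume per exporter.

36.55

A representative exporter's profit is π_i = q_i(222.3 − Q) − 3q_i − q_i², with Q = q_i + Σ_{j≠i} q_j.
First-order condition: 219.3 − 4q_i − Σ_{j≠i} q_j = 0.
In a symmetric equilibrium every exporter chooses the same q, so Σ_{j≠i} q_j = 2q. The condition becomes 219.3 − 6q = 0, giving q = 219.3/6 = 36.55.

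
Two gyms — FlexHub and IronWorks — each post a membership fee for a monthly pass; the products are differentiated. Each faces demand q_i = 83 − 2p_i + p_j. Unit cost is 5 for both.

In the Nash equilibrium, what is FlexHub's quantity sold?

FlexHub's profit: π = (p_{FlexHub} − 5)(83 − 2p_{FlexHub} + p_{IronWorks}).
∂π/∂p_{FlexHub} = 93 − 4p_{FlexHub} + p_{IronWorks} = 0 ⇒ p_{FlexHub} = 23.25 + 0.25p_{IronWorks}.
By symmetry p_{IronWorks} = p_{FlexHub}; substituting into the reaction function, 0.75p_{FlexHub} = 23.25 and p_{FlexHub} = 31.
q_{FlexHub} = 83 − 2·31 + 31 = 52.

52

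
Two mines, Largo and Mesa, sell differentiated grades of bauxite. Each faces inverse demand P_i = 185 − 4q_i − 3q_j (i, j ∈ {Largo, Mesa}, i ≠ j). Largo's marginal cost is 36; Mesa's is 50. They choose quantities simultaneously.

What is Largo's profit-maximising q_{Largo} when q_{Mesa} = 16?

Mine Largo's profit: π = q_{Largo}(185 − 4q_{Largo} − 3q_{Mesa}) − 36q_{Largo}.
∂π/∂q_{Largo} = 149 − 8q_{Largo} − 3q_{Mesa} = 0 ⇒ q_{Largo} = 18.625 − 0.375q_{Mesa}.
At q_{Mesa} = 16: q_{Largo} = 18.625 − 0.375·16 = 12.625.

12.625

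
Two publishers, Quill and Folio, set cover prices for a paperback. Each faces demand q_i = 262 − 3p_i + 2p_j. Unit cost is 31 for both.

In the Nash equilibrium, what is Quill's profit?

Quill's profit: π = (p_{Quill} − 31)(262 − 3p_{Quill} + 2p_{Folio}).
∂π/∂p_{Quill} = 355 − 6p_{Quill} + 2p_{Folio} = 0 ⇒ p_{Quill} = 355/6 + (1/3)p_{Folio}.
The game is symmetric, so in equilibrium p_{Folio} = p_{Quill}: the reaction function gives (2/3)p_{Quill} = 355/6, hence p_{Quill} = 88.75.
q_{Quill} = 262 − 3·88.75 + 2·88.75 = 173.25.
Profit = (88.75 − 31)·173.25 = 10005.1875.

10005.1875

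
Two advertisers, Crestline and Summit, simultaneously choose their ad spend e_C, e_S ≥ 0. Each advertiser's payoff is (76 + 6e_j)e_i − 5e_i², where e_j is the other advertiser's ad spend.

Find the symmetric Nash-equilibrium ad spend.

19

Crestline's payoff is (76 + 6e_S)e_C − 5e_C².
∂π/∂e_C = 76 + 6e_S − 10e_C = 0, so e_C = 7.6 + 0.6e_S.
Setting e_C = e_S in the reaction function: e_C = 7.6 + 0.6e_C, so e_C = 7.6 / 0.4 = 19.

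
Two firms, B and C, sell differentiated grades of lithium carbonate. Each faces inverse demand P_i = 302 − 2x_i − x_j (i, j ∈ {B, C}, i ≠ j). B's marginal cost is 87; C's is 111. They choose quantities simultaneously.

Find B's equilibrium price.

Firm B's profit: π = x_B(302 − 2x_B − x_C) − 87x_B.
∂π/∂x_B = 215 − 4x_B − x_C = 0 ⇒ x_B = 53.75 − 0.25x_C.
Similarly x_C = 47.75 − 0.25x_B.
Substituting the second reaction function into the first: x_B = 53.75 − 0.25(47.75 − 0.25x_B), which gives 0.9375x_B = 41.8125 ⇒ x_B = 44.6.
Then x_C = 47.75 − 0.25·44.6 = 36.6.
P_B = 302 − 2·44.6 − 36.6 = 176.2.

176.2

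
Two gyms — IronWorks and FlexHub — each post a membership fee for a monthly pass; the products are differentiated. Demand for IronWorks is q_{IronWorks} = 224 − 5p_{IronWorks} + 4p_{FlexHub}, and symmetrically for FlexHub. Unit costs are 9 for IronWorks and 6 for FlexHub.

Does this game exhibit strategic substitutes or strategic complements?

strategic complements

IronWorks's profit: π = (p_{IronWorks} − 9)(224 − 5p_{IronWorks} + 4p_{FlexHub}).
∂π/∂p_{IronWorks} = 269 − 10p_{IronWorks} + 4p_{FlexHub} = 0 ⇒ p_{IronWorks} = 26.9 + 0.4p_{FlexHub}.
The best-response slope dp_{IronWorks}/dp_{FlexHub} = 0.4 > 0: the reaction function is upward-sloping, so the choices are strategic complements.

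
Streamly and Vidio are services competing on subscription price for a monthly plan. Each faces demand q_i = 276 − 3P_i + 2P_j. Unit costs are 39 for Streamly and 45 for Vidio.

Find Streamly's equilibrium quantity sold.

181.125

Streamly's profit: π = (P_{Streamly} − 39)(276 − 3P_{Streamly} + 2P_{Vidio}).
∂π/∂P_{Streamly} = 393 − 6P_{Streamly} + 2P_{Vidio} = 0 ⇒ P_{Streamly} = 65.5 + (1/3)P_{Vidio}.
Similarly P_{Vidio} = 68.5 + (1/3)P_{Streamly}.
Solving the two reaction functions simultaneously: (1 − (1/3)(1/3))P_{Streamly} = 65.5 + (1/3)·68.5, so (8/9)P_{Streamly} = 265/3 and P_{Streamly} = 99.375.
Then P_{Vidio} = 68.5 + (1/3)·99.375 = 101.625.
q_{Streamly} = 276 − 3·99.375 + 2·101.625 = 181.125.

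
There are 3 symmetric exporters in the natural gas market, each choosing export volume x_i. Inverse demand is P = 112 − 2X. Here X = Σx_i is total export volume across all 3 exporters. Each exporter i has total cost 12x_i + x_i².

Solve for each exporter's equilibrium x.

A representative exporter's profit is π_i = x_i(112 − 2X) − 12x_i − x_i², with X = x_i + Σ_{j≠i} x_j.
First-order condition: 100 − 6x_i − 2Σ_{j≠i} x_j = 0.
Imposing symmetry (x_j = x for all j) turns Σ_{j≠i} x_j into 2x, so 100 = 10x and x = 10.

10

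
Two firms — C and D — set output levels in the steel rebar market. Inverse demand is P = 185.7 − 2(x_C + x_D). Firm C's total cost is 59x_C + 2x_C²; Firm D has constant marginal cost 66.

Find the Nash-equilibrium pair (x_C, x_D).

Firm C's profit: π = x_C(185.7 − 2(x_C + x_D)) − 59x_C − 2x_C².
∂π/∂x_C = 126.7 − 8x_C − 2x_D = 0, so x_C = 15.8375 − 0.25x_D.
For D: ∂π/∂x_D = 119.7 − 4x_D − 2x_C = 0 ⇒ x_D = 29.925 − 0.5x_C.
Substituting the second reaction function into the first: x_C = 15.8375 − 0.25(29.925 − 0.5x_C), which gives 0.875x_C = 1337/160 ⇒ x_C = 9.55.
Then x_D = 29.925 − 0.5·9.55 = 25.15.

9.55, 25.15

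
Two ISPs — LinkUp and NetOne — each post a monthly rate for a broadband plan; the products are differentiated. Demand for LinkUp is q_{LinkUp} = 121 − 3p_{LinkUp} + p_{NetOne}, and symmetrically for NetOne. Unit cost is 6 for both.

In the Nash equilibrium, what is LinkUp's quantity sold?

65.4

LinkUp's profit: π = (p_{LinkUp} − 6)(121 − 3p_{LinkUp} + p_{NetOne}).
∂π/∂p_{LinkUp} = 139 − 6p_{LinkUp} + p_{NetOne} = 0 ⇒ p_{LinkUp} = 139/6 + (1/6)p_{NetOne}.
Setting p_{LinkUp} = p_{NetOne} in the reaction function: p_{LinkUp} = 139/6 + (1/6)p_{LinkUp}, so p_{LinkUp} = (139/6) / (5/6) = 27.8.
q_{LinkUp} = 121 − 3·27.8 + 27.8 = 65.4.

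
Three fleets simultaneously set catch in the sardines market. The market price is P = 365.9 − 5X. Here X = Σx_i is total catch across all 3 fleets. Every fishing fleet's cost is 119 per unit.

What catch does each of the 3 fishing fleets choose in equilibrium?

12.345

A representative fishing fleet's profit is π_i = x_i(365.9 − 5X) − 119x_i, with X = x_i + Σ_{j≠i} x_j.
First-order condition: 246.9 − 10x_i − 5Σ_{j≠i} x_j = 0.
With identical fishing fleets, set every x_j = x: then 246.9 − 10x − 10x = 0, i.e. x = 246.9/20 = 12.345.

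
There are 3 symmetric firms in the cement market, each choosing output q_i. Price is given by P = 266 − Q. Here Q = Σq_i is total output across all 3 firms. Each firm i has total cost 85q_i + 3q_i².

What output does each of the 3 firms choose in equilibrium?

A representative firm's profit is π_i = q_i(266 − Q) − 85q_i − 3q_i², with Q = q_i + Σ_{j≠i} q_j.
First-order condition: 181 − 8q_i − Σ_{j≠i} q_j = 0.
Imposing symmetry (q_j = q for all j) turns Σ_{j≠i} q_j into 2q, so 181 = 10q and q = 18.1.

18.1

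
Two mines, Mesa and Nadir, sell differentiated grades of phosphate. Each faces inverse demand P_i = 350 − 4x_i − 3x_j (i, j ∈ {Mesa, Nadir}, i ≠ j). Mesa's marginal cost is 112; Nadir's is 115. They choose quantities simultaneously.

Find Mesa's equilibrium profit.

1900.96

Mine Mesa's profit: π = x_{Mesa}(350 − 4x_{Mesa} − 3x_{Nadir}) − 112x_{Mesa}.
∂π/∂x_{Mesa} = 238 − 8x_{Mesa} − 3x_{Nadir} = 0 ⇒ x_{Mesa} = 29.75 − 0.375x_{Nadir}.
Similarly x_{Nadir} = 29.375 − 0.375x_{Mesa}.
Substituting the second reaction function into the first: x_{Mesa} = 29.75 − 0.375(29.375 − 0.375x_{Mesa}), which gives (55/64)x_{Mesa} = 1199/64 ⇒ x_{Mesa} = 21.8.
Then x_{Nadir} = 29.375 − 0.375·21.8 = 21.2.
P_{Mesa} = 350 − 4·21.8 − 3·21.2 = 199.2.
Profit = (199.2 − 112)·21.8 = 1900.96.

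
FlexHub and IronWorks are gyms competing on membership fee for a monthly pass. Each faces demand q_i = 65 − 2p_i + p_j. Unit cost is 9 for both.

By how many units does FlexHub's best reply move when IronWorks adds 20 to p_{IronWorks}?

FlexHub's profit: π = (p_{FlexHub} − 9)(65 − 2p_{FlexHub} + p_{IronWorks}).
∂π/∂p_{FlexHub} = 83 − 4p_{FlexHub} + p_{IronWorks} = 0 ⇒ p_{FlexHub} = 20.75 + 0.25p_{IronWorks}.
The reaction-function slope is 0.25, so a 20-unit rise in p_{IronWorks} moves p_{FlexHub} by 0.25 × 20 = 5. FlexHub's best response rises — the actions are strategic complements.

5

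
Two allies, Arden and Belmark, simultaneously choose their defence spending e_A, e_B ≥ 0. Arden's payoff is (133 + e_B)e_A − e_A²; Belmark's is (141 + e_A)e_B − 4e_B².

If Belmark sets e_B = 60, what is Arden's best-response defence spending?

Expanding Arden's payoff: 133e_A + e_Be_A − e_A².
∂π/∂e_A = 133 + e_B − 2e_A = 0, so e_A = 66.5 + 0.5e_B.
At e_B = 60: e_A = 66.5 + 0.5·60 = 96.5.

96.5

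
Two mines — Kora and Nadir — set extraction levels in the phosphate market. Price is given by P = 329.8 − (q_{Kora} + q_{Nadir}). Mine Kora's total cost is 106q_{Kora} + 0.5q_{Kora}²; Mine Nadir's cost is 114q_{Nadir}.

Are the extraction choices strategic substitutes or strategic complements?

strategic substitutes

Mine Kora's profit: π = q_{Kora}(329.8 − (q_{Kora} + q_{Nadir})) − 106q_{Kora} − 0.5q_{Kora}².
∂π/∂q_{Kora} = 223.8 − 3q_{Kora} − q_{Nadir} = 0, so q_{Kora} = 74.6 − (1/3)q_{Nadir}.
The best-response slope dq_{Kora}/dq_{Nadir} = −1/3 < 0: the reaction function is downward-sloping, so the choices are strategic substitutes.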